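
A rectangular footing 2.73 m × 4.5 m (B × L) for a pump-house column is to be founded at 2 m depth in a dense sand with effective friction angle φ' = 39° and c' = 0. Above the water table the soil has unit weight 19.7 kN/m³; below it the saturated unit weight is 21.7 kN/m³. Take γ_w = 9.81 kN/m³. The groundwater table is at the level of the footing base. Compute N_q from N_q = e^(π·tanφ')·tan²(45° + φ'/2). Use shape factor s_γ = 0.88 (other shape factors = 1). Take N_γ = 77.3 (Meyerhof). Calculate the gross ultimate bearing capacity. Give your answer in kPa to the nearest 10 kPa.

q_ult ≈ 3310 kPa

tan39° = 0.8098, so N_q = e^(π×0.8098)·tan²(64.5°) = 12.731 × 4.395 = 55.96.
Overburden at base level: q = 19.7 × 2 = 39.4 kPa.
Below the base the soil is submerged, so the ½γBN_γ term uses γ' = 21.7 − 9.81 = 11.89 kN/m³.
Surcharge term q·N_q = 39.4 × 55.957 = 2204.7 kPa; self-weight term 0.5·γ·B·N_γ·s_γ = 0.5 × 11.89 × 2.73 × 77.3 × 0.88 = 1104 kPa.
q_ult = 2204.7 + 1104 = 3308.7 kPa.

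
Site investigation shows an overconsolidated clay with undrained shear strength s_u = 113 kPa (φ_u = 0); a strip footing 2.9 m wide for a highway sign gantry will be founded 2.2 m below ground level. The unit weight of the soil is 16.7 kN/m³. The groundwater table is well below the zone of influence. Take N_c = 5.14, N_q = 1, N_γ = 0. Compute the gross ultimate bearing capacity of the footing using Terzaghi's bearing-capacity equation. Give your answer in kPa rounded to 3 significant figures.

q = γ·D_f = 16.7 × 2.2 = 36.74 kPa.
c·N_c = 113 × 5.14 = 580.82 kPa
q·N_q = 36.74 × 1 = 36.74 kPa
q_ult = 580.82 + 36.74 = 617.56 kPa.

q_ult ≈ 618 kPa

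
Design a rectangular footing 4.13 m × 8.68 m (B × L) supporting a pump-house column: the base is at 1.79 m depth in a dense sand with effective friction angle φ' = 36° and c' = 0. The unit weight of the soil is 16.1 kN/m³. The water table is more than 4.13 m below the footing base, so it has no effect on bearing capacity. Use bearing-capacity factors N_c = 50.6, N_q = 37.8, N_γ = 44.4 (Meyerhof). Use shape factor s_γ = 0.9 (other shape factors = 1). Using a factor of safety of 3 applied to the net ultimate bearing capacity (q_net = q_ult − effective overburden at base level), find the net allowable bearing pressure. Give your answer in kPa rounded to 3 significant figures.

Effective surcharge at the founding depth q = γ·D_f = 16.1 × 1.79 = 28.819 kPa.
q_ult = q·N_q + 0.5·γ·B·N_γ·s_γ
     = 28.819 × 37.8 + 0.5 × 16.1 × 4.13 × 44.4 × 0.9
     = 1089.4 + 1328.5 = 2417.9 kPa.
Net ultimate: q_net = 2417.9 − 28.819 = 2389.1 kPa.
q_all(net) = 2389.1 / 3 = 796.36 kPa.

q_all(net) ≈ 796 kPa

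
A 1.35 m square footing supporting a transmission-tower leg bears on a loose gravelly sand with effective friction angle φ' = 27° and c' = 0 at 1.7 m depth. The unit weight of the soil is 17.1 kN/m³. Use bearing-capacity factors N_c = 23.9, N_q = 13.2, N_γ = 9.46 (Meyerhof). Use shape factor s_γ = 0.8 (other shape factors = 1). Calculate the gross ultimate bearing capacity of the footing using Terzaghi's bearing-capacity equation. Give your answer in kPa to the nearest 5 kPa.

Effective surcharge at the founding depth q = γ·D_f = 17.1 × 1.7 = 29.07 kPa.
q_ult = q·N_q + 0.5·γ·B·N_γ·s_γ
     = 29.07 × 13.2 + 0.5 × 17.1 × 1.35 × 9.46 × 0.8
     = 383.72 + 87.354 = 471.08 kPa.

q_ult ≈ 470 kPa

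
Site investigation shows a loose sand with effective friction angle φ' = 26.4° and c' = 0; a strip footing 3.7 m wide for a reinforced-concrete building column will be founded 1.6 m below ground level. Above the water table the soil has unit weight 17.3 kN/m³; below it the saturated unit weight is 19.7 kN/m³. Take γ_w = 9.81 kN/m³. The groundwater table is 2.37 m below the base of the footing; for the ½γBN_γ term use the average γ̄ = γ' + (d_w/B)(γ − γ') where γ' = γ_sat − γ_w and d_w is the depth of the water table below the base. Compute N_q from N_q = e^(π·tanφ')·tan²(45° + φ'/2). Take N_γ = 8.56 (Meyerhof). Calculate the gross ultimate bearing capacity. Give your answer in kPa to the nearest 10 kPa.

tan26.4° = 0.4964, so N_q = e^(π×0.4964)·tan²(58.2°) = 4.756 × 2.601 = 12.37.
Overburden at base level: q = 17.3 × 1.6 = 27.68 kPa.
The water table is 2.37 m below the base (< B = 3.7 m), so the ½γBN_γ term uses γ̄ = γ' + (d_w/B)(γ − γ') = 9.89 + (2.37/3.7)(17.3 − 9.89) = 14.636 kN/m³.
Surcharge term q·N_q = 27.68 × 12.373 = 342.47 kPa; self-weight term 0.5·γ·B·N_γ = 0.5 × 14.636 × 3.7 × 8.56 = 231.78 kPa.
q_ult = 342.47 + 231.78 = 574.26 kPa.

q_ult ≈ 570 kPa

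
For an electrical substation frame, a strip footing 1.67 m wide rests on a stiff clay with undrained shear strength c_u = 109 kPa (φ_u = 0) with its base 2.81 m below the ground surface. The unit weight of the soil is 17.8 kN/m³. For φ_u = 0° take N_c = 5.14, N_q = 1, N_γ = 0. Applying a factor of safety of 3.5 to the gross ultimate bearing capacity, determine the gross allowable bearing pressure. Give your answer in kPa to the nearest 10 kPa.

Overburden at base level: q = 17.8 × 2.81 = 50.018 kPa.
Cohesion term c·N_c = 109 × 5.14 = 560.26 kPa; surcharge term q·N_q = 50.018 × 1 = 50.018 kPa.
q_ult = 560.26 + 50.018 = 610.28 kPa.
q_all = q_ult / FS = 610.28 / 3.5 = 174.37 kPa.

q_all ≈ 170 kPa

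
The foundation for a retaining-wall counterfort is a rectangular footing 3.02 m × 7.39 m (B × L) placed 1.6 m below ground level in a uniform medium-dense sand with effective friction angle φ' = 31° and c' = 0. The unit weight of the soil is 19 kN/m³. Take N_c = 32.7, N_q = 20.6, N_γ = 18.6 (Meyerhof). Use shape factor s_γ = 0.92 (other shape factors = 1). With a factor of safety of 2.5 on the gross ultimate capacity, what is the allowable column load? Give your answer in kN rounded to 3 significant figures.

Overburden at base level: q = 19 × 1.6 = 30.4 kPa.
Surcharge term q·N_q = 30.4 × 20.6 = 626.24 kPa; self-weight term 0.5·γ·B·N_γ·s_γ = 0.5 × 19 × 3.02 × 18.6 × 0.92 = 490.94 kPa.
q_ult = 626.24 + 490.94 = 1117.2 kPa.
Gross allowable pressure q_all = 1117.2 / 2.5 = 446.87 kPa.
Footing area = 22.3178 m², so allowable column load = 446.87 × 22.3178 = 9973.2 kN.

P_all ≈ 9970 kN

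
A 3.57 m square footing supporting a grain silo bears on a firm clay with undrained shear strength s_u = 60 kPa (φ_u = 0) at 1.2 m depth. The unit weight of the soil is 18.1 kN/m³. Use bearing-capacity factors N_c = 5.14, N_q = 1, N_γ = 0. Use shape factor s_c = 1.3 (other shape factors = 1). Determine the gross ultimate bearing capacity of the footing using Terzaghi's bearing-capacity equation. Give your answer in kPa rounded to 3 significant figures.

q_ult ≈ 423 kPa

Overburden at base level: q = 18.1 × 1.2 = 21.72 kPa.
Cohesion term c·N_c·s_c = 60 × 5.14 × 1.3 = 400.92 kPa; surcharge term q·N_q = 21.72 × 1 = 21.72 kPa.
q_ult = 400.92 + 21.72 = 422.64 kPa.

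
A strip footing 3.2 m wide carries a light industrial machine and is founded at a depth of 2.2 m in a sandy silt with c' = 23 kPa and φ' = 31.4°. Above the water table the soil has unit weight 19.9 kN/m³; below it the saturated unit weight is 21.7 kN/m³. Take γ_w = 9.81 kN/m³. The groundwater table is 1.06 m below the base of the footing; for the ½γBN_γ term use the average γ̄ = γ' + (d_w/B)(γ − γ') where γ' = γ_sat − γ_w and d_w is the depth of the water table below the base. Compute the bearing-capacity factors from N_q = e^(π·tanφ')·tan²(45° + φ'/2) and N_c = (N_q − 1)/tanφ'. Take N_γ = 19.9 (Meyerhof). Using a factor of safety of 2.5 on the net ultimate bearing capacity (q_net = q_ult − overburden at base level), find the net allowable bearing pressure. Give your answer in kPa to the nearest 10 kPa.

q_all(net) ≈ 860 kPa

N_q = e^(π·tan31.4°)·tan²(60.7°) = 21.61; N_c = (N_q − 1)/tanφ' = 33.76.
q = γ·D_f = 19.9 × 2.2 = 43.78 kPa.
γ' = 11.89 kN/m³; averaging over the depth B below the base, γ̄ = γ' + (d_w/B)(γ − γ') = 14.543 kN/m³.
c·N_c = 23 × 33.762 = 776.53 kPa
q·N_q = 43.78 × 21.608 = 946.02 kPa
0.5·γ·B·N_γ = 0.5 × 14.543 × 3.2 × 19.9 = 463.06 kPa
q_ult = 776.53 + 946.02 + 463.06 = 2185.6 kPa.
q_net = 2185.6 − 43.78 = 2141.8 kPa.
q_all(net) = 2141.8 / 2.5 = 856.73 kPa.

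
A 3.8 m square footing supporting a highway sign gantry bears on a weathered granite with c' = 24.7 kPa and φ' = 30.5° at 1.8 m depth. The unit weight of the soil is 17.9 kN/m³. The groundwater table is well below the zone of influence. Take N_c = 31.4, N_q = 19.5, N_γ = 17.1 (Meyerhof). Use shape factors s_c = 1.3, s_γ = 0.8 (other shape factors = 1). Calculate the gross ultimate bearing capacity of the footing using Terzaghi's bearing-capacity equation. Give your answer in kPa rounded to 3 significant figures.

q_ult ≈ 2100 kPa

q = γ·D_f = 17.9 × 1.8 = 32.22 kPa.
c·N_c·s_c = 24.7 × 31.4 × 1.3 = 1008.3 kPa
q·N_q = 32.22 × 19.5 = 628.29 kPa
0.5·γ·B·N_γ·s_γ = 0.5 × 17.9 × 3.8 × 17.1 × 0.8 = 465.26 kPa
q_ult = 1008.3 + 628.29 + 465.26 = 2101.8 kPa.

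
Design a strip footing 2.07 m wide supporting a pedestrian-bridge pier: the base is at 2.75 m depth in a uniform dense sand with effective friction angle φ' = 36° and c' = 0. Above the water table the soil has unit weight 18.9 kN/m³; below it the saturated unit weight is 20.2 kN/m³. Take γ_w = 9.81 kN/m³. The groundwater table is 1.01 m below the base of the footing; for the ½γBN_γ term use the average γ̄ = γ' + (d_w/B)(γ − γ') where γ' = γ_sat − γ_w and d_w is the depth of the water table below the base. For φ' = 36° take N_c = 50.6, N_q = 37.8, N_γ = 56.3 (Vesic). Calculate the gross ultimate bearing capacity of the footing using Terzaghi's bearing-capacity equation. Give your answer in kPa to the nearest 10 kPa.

q_ult ≈ 2810 kPa

Overburden at base level: q = 18.9 × 2.75 = 51.975 kPa.
The water table is 1.01 m below the base (< B = 2.07 m), so the ½γBN_γ term uses γ̄ = γ' + (d_w/B)(γ − γ') = 10.39 + (1.01/2.07)(18.9 − 10.39) = 14.542 kN/m³.
Surcharge term q·N_q = 51.975 × 37.8 = 1964.7 kPa; self-weight term 0.5·γ·B·N_γ = 0.5 × 14.542 × 2.07 × 56.3 = 847.38 kPa.
q_ult = 1964.7 + 847.38 = 2812 kPa.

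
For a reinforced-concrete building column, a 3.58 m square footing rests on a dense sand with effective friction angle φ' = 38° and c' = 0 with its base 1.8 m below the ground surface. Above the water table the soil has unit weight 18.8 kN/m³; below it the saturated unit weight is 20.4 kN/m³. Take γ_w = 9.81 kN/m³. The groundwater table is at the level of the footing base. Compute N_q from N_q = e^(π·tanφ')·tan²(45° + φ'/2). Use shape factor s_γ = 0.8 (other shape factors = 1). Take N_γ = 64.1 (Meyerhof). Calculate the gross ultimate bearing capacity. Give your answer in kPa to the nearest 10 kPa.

q_ult ≈ 2630 kPa

tan38° = 0.7813, so N_q = e^(π×0.7813)·tan²(64°) = 11.64 × 4.204 = 48.93.
Effective surcharge at the founding depth q = γ·D_f = 18.8 × 1.8 = 33.84 kPa.
The water table coincides with the base, so in the self-weight term γ → γ' = 10.59 kN/m³.
q_ult = q·N_q + 0.5·γ·B·N_γ·s_γ
     = 33.84 × 48.933 + 0.5 × 10.59 × 3.58 × 64.1 × 0.8
     = 1655.9 + 972.07 = 2628 kPa.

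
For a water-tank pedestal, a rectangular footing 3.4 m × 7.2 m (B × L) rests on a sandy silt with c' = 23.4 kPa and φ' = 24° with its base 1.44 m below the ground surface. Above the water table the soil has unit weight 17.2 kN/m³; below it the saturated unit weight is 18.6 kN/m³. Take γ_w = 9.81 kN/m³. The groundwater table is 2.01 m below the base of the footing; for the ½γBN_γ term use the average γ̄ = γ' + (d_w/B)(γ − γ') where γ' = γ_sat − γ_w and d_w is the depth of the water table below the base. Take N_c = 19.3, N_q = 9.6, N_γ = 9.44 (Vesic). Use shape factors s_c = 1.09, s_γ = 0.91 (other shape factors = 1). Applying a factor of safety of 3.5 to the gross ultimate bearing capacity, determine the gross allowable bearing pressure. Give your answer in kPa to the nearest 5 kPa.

q_all ≈ 265 kPa

Effective surcharge at the founding depth q = γ·D_f = 17.2 × 1.44 = 24.768 kPa.
With d_w = 2.01 m < B, γ̄ = 8.79 + (2.01/3.4) × (17.2 − 8.79) = 13.762 kN/m³.
q_ult = c·N_c·s_c + q·N_q + 0.5·γ·B·N_γ·s_γ
     = 23.4 × 19.3 × 1.09 + 24.768 × 9.6 + 0.5 × 13.762 × 3.4 × 9.44 × 0.91
     = 492.27 + 237.77 + 200.97 = 931.01 kPa.
q_all = q_ult / FS = 931.01 / 3.5 = 266 kPa.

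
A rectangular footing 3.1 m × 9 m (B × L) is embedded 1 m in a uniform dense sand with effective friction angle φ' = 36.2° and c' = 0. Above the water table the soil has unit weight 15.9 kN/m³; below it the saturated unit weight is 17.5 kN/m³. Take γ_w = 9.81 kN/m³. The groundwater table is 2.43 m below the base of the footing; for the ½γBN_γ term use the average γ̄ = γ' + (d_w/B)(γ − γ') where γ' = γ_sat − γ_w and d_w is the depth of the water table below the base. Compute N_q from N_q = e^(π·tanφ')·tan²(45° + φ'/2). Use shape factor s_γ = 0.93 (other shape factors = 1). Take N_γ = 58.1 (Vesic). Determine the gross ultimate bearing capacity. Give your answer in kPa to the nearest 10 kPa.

tan36.2° = 0.7319, so N_q = e^(π×0.7319)·tan²(63.1°) = 9.967 × 3.885 = 38.73.
Overburden at base level: q = 15.9 × 1 = 15.9 kPa.
The water table is 2.43 m below the base (< B = 3.1 m), so the ½γBN_γ term uses γ̄ = γ' + (d_w/B)(γ − γ') = 7.69 + (2.43/3.1)(15.9 − 7.69) = 14.126 kN/m³.
Surcharge term q·N_q = 15.9 × 38.725 = 615.73 kPa; self-weight term 0.5·γ·B·N_γ·s_γ = 0.5 × 14.126 × 3.1 × 58.1 × 0.93 = 1183 kPa.
q_ult = 615.73 + 1183 = 1798.8 kPa.

q_ult ≈ 1800 kPa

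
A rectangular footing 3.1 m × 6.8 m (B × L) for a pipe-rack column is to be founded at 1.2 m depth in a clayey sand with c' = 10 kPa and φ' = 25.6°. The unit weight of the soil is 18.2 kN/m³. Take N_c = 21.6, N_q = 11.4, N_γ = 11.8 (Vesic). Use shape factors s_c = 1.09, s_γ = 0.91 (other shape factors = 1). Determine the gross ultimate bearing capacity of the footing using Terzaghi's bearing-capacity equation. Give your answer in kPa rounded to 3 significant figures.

q_ult ≈ 787 kPa

Overburden at base level: q = 18.2 × 1.2 = 21.84 kPa.
Cohesion term c·N_c·s_c = 10 × 21.6 × 1.09 = 235.44 kPa; surcharge term q·N_q = 21.84 × 11.4 = 248.98 kPa; self-weight term 0.5·γ·B·N_γ·s_γ = 0.5 × 18.2 × 3.1 × 11.8 × 0.91 = 302.92 kPa.
q_ult = 235.44 + 248.98 + 302.92 = 787.33 kPa.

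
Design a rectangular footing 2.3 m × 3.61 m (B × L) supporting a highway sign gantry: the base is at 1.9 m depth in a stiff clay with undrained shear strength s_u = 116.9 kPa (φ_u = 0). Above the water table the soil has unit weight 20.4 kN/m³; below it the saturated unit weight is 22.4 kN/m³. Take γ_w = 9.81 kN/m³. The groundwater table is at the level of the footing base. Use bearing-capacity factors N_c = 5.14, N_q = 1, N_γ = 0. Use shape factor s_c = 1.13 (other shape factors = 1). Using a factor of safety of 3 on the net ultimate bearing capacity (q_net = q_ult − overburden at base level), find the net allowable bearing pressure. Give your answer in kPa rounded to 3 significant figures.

q_all(net) ≈ 226 kPa

q = γ·D_f = 20.4 × 1.9 = 38.76 kPa.
c·N_c·s_c = 116.9 × 5.14 × 1.13 = 678.98 kPa
q·N_q = 38.76 × 1 = 38.76 kPa
q_ult = 678.98 + 38.76 = 717.74 kPa.
q_net = 717.74 − 38.76 = 678.98 kPa.
q_all(net) = 678.98 / 3 = 226.33 kPa.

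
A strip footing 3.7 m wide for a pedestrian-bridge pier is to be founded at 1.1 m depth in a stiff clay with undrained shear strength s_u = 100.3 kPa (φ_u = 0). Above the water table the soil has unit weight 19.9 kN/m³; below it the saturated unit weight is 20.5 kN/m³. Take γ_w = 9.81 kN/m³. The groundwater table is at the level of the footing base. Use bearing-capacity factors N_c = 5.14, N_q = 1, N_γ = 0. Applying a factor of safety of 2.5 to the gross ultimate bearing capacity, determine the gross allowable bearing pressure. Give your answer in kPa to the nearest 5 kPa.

q = γ·D_f = 19.9 × 1.1 = 21.89 kPa.
c·N_c = 100.3 × 5.14 = 515.54 kPa
q·N_q = 21.89 × 1 = 21.89 kPa
q_ult = 515.54 + 21.89 = 537.43 kPa.
q_all = q_ult / FS = 537.43 / 2.5 = 214.97 kPa.

q_all ≈ 215 kPa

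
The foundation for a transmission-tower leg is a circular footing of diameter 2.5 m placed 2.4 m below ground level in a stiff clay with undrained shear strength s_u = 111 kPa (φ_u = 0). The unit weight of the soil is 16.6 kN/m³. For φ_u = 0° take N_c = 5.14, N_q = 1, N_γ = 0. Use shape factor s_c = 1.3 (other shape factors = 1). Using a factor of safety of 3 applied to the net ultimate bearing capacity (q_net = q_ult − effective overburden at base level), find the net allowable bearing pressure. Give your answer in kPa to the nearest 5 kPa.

q_all(net) ≈ 245 kPa

q = γ·D_f = 16.6 × 2.4 = 39.84 kPa.
c·N_c·s_c = 111 × 5.14 × 1.3 = 741.7 kPa
q·N_q = 39.84 × 1 = 39.84 kPa
q_ult = 741.7 + 39.84 = 781.54 kPa.
Net ultimate: q_net = 781.54 − 39.84 = 741.7 kPa.
q_all(net) = 741.7 / 3 = 247.23 kPa.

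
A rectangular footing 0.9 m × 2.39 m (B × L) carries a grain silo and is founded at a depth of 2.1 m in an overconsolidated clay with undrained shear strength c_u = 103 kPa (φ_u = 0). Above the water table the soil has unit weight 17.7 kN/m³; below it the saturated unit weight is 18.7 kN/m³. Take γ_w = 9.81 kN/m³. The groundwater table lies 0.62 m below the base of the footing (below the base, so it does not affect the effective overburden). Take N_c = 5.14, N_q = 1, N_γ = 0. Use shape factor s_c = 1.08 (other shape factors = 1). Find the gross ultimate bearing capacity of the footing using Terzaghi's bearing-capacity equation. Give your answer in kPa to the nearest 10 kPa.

Overburden at base level: q = 17.7 × 2.1 = 37.17 kPa.
Cohesion term c·N_c·s_c = 103 × 5.14 × 1.08 = 571.77 kPa; surcharge term q·N_q = 37.17 × 1 = 37.17 kPa.
q_ult = 571.77 + 37.17 = 608.94 kPa.

q_ult ≈ 610 kPa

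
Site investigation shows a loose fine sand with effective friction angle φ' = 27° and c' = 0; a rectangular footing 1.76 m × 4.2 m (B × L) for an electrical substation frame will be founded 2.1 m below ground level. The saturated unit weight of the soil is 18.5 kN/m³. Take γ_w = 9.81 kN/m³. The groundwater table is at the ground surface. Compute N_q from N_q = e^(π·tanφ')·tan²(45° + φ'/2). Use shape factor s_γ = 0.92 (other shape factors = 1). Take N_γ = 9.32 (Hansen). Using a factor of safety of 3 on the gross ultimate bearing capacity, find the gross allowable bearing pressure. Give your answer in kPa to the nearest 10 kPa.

q_all ≈ 100 kPa

N_q = e^(π·tan27°)·tan²(58.5°) = 13.2.
γ' = 18.5 − 9.81 = 8.69 kN/m³ (submerged throughout). q = 8.69 × 2.1 = 18.249 kPa; the same γ' applies in the ½γBN_γ term.
q·N_q = 18.249 × 13.199 = 240.87 kPa
0.5·γ·B·N_γ·s_γ = 0.5 × 8.69 × 1.76 × 9.32 × 0.92 = 65.57 kPa
q_ult = 240.87 + 65.57 = 306.44 kPa.
q_all = 306.44 / 3 = 102.15 kPa.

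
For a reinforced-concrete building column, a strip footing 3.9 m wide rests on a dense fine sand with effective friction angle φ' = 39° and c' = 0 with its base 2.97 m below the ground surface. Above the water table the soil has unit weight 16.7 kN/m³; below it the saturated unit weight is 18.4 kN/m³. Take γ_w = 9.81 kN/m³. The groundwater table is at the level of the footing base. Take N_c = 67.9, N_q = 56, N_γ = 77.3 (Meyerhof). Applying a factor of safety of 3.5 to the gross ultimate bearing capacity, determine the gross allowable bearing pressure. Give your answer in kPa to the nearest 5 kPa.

q_all ≈ 1165 kPa

Overburden at base level: q = 16.7 × 2.97 = 49.599 kPa.
Below the base the soil is submerged, so the ½γBN_γ term uses γ' = 18.4 − 9.81 = 8.59 kN/m³.
Surcharge term q·N_q = 49.599 × 56 = 2777.5 kPa; self-weight term 0.5·γ·B·N_γ = 0.5 × 8.59 × 3.9 × 77.3 = 1294.8 kPa.
q_ult = 2777.5 + 1294.8 = 4072.4 kPa.
q_all = q_ult / FS = 4072.4 / 3.5 = 1163.5 kPa.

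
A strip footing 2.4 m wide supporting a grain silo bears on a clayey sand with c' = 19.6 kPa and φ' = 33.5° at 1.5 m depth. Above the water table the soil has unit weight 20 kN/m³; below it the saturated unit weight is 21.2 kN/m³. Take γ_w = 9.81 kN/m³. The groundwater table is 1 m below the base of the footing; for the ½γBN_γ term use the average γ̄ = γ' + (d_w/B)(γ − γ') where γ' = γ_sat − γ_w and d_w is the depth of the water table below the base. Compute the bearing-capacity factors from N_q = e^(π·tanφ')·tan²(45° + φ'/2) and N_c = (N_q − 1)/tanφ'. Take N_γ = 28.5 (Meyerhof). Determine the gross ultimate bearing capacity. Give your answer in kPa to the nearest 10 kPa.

q_ult ≈ 2130 kPa

tan33.5° = 0.6619, so N_q = e^(π×0.6619)·tan²(61.75°) = 7.999 × 3.464 = 27.71.
N_c = (27.71 − 1)/tan33.5° = 40.35.
Effective surcharge at the founding depth q = γ·D_f = 20 × 1.5 = 30 kPa.
With d_w = 1 m < B, γ̄ = 11.39 + (1/2.4) × (20 − 11.39) = 14.977 kN/m³.
q_ult = c·N_c + q·N_q + 0.5·γ·B·N_γ
     = 19.6 × 40.351 + 30 × 27.707 + 0.5 × 14.977 × 2.4 × 28.5
     = 790.87 + 831.22 + 512.23 = 2134.3 kPa.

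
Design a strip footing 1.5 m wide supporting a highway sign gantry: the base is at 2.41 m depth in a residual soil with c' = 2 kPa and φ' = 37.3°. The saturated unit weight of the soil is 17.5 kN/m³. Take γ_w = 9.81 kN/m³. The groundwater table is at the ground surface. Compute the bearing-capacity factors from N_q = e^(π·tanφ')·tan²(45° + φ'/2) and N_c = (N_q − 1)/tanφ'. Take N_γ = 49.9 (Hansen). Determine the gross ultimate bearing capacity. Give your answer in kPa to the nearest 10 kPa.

tan37.3° = 0.7618, so N_q = e^(π×0.7618)·tan²(63.65°) = 10.949 × 4.076 = 44.63.
N_c = (44.63 − 1)/tan37.3° = 57.27.
γ' = 17.5 − 9.81 = 7.69 kN/m³ (submerged throughout). q = 7.69 × 2.41 = 18.533 kPa; the same γ' applies in the ½γBN_γ term.
c·N_c = 2 × 57.27 = 114.54 kPa
q·N_q = 18.533 × 44.628 = 827.09 kPa
0.5·γ·B·N_γ = 0.5 × 7.69 × 1.5 × 49.9 = 287.8 kPa
q_ult = 114.54 + 827.09 + 287.8 = 1229.4 kPa.

q_ult ≈ 1230 kPa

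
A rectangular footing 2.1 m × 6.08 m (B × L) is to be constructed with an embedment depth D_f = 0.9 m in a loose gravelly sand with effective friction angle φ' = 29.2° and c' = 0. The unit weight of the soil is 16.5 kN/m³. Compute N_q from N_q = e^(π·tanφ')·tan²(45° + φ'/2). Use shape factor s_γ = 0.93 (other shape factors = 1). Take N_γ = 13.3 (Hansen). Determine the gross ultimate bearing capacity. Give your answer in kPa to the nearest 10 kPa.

tan29.2° = 0.5589, so N_q = e^(π×0.5589)·tan²(59.6°) = 5.788 × 2.905 = 16.82.
q = γ·D_f = 16.5 × 0.9 = 14.85 kPa.
q·N_q = 14.85 × 16.815 = 249.7 kPa
0.5·γ·B·N_γ·s_γ = 0.5 × 16.5 × 2.1 × 13.3 × 0.93 = 214.29 kPa
q_ult = 249.7 + 214.29 = 464 kPa.

q_ult ≈ 460 kPa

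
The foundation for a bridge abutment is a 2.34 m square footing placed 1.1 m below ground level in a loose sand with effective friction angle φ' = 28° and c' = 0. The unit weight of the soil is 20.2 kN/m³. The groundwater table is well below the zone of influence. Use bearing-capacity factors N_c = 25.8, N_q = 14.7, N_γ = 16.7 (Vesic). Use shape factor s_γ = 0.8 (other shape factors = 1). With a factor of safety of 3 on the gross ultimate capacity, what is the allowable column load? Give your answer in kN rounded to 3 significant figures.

q = γ·D_f = 20.2 × 1.1 = 22.22 kPa.
q·N_q = 22.22 × 14.7 = 326.63 kPa
0.5·γ·B·N_γ·s_γ = 0.5 × 20.2 × 2.34 × 16.7 × 0.8 = 315.75 kPa
q_ult = 326.63 + 315.75 = 642.38 kPa.
Gross allowable pressure q_all = 642.38 / 3 = 214.13 kPa.
Footing area = 5.4756 m², so allowable column load = 214.13 × 5.4756 = 1172.5 kN.

P_all ≈ 1170 kN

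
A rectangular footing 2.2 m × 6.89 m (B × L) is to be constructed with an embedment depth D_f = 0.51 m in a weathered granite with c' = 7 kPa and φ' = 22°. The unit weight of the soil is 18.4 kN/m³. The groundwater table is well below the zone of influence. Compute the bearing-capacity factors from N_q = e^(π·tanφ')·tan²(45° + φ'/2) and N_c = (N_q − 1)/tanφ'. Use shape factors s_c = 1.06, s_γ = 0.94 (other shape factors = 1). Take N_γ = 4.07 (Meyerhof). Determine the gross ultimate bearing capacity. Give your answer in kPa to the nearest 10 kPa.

tan22° = 0.404, so N_q = e^(π×0.404)·tan²(56°) = 3.558 × 2.198 = 7.82.
N_c = (7.82 − 1)/tan22° = 16.88.
q = γ·D_f = 18.4 × 0.51 = 9.384 kPa.
c·N_c·s_c = 7 × 16.883 × 1.06 = 125.27 kPa
q·N_q = 9.384 × 7.8211 = 73.393 kPa
0.5·γ·B·N_γ·s_γ = 0.5 × 18.4 × 2.2 × 4.07 × 0.94 = 77.434 kPa
q_ult = 125.27 + 73.393 + 77.434 = 276.1 kPa.

q_ult ≈ 280 kPa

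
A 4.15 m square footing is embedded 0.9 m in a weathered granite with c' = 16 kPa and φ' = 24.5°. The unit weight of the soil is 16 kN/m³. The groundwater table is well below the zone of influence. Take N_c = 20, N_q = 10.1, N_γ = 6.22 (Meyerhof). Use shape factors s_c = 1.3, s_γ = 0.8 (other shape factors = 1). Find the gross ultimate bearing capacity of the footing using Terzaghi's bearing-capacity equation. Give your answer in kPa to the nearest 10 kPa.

q = γ·D_f = 16 × 0.9 = 14.4 kPa.
c·N_c·s_c = 16 × 20 × 1.3 = 416 kPa
q·N_q = 14.4 × 10.1 = 145.44 kPa
0.5·γ·B·N_γ·s_γ = 0.5 × 16 × 4.15 × 6.22 × 0.8 = 165.2 kPa
q_ult = 416 + 145.44 + 165.2 = 726.64 kPa.

q_ult ≈ 730 kPa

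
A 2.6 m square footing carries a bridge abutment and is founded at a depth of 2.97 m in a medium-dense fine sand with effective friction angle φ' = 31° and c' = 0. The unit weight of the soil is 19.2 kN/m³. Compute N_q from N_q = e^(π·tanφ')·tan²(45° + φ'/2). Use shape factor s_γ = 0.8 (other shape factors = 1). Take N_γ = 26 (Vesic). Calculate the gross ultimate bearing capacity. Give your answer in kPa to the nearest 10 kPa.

q_ult ≈ 1700 kPa

tan31° = 0.6009, so N_q = e^(π×0.6009)·tan²(60.5°) = 6.604 × 3.124 = 20.63.
q = γ·D_f = 19.2 × 2.97 = 57.024 kPa.
q·N_q = 57.024 × 20.631 = 1176.5 kPa
0.5·γ·B·N_γ·s_γ = 0.5 × 19.2 × 2.6 × 26 × 0.8 = 519.17 kPa
q_ult = 1176.5 + 519.17 = 1695.6 kPa.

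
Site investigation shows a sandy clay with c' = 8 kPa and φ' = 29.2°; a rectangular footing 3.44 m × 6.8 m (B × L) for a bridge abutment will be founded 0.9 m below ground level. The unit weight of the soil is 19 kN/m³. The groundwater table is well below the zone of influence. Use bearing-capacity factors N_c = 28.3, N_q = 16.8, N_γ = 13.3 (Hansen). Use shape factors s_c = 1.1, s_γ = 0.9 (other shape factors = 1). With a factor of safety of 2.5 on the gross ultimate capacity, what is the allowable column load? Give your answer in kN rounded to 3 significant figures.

P_all ≈ 8680 kN

q = γ·D_f = 19 × 0.9 = 17.1 kPa.
c·N_c·s_c = 8 × 28.3 × 1.1 = 249.04 kPa
q·N_q = 17.1 × 16.8 = 287.28 kPa
0.5·γ·B·N_γ·s_γ = 0.5 × 19 × 3.44 × 13.3 × 0.9 = 391.18 kPa
q_ult = 249.04 + 287.28 + 391.18 = 927.5 kPa.
Gross allowable pressure q_all = 927.5 / 2.5 = 371 kPa.
Footing area = 23.392 m², so allowable column load = 371 × 23.392 = 8678.4 kN.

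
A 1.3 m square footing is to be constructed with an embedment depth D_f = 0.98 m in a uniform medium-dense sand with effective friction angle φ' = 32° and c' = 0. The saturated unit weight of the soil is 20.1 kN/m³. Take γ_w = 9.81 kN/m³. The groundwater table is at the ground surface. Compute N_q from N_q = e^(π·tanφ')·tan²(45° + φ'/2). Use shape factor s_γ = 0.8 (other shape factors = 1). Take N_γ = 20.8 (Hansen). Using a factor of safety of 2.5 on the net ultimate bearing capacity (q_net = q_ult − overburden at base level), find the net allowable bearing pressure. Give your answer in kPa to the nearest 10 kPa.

N_q = e^(π·tan32°)·tan²(61°) = 23.18.
γ' = 20.1 − 9.81 = 10.29 kN/m³ (submerged throughout). q = 10.29 × 0.98 = 10.084 kPa; the same γ' applies in the ½γBN_γ term.
q·N_q = 10.084 × 23.177 = 233.72 kPa
0.5·γ·B·N_γ·s_γ = 0.5 × 10.29 × 1.3 × 20.8 × 0.8 = 111.3 kPa
q_ult = 233.72 + 111.3 = 345.02 kPa.
q_net = 345.02 − 10.084 = 334.93 kPa.
q_all(net) = 334.93 / 2.5 = 133.97 kPa.

q_all(net) ≈ 130 kPa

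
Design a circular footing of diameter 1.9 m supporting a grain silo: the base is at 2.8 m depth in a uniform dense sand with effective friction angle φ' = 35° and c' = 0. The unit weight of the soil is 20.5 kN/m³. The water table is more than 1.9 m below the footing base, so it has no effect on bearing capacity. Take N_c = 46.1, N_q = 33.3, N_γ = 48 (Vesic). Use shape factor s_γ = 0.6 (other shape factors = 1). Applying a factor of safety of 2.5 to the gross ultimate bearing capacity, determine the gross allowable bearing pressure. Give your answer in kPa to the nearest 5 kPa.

q_all ≈ 990 kPa

Effective surcharge at the founding depth q = γ·D_f = 20.5 × 2.8 = 57.4 kPa.
q_ult = q·N_q + 0.5·γ·B·N_γ·s_γ
     = 57.4 × 33.3 + 0.5 × 20.5 × 1.9 × 48 × 0.6
     = 1911.4 + 560.88 = 2472.3 kPa.
q_all = q_ult / FS = 2472.3 / 2.5 = 988.92 kPa.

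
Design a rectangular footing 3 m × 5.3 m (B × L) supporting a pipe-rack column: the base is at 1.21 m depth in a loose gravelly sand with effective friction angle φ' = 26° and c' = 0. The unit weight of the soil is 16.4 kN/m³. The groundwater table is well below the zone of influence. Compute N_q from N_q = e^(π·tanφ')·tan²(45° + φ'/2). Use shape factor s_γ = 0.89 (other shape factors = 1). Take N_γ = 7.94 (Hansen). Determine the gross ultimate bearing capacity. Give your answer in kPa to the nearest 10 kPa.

q_ult ≈ 410 kPa

tan26° = 0.4877, so N_q = e^(π×0.4877)·tan²(58°) = 4.629 × 2.561 = 11.85.
Effective surcharge at the founding depth q = γ·D_f = 16.4 × 1.21 = 19.844 kPa.
q_ult = q·N_q + 0.5·γ·B·N_γ·s_γ
     = 19.844 × 11.854 + 0.5 × 16.4 × 3 × 7.94 × 0.89
     = 235.23 + 173.84 = 409.07 kPa.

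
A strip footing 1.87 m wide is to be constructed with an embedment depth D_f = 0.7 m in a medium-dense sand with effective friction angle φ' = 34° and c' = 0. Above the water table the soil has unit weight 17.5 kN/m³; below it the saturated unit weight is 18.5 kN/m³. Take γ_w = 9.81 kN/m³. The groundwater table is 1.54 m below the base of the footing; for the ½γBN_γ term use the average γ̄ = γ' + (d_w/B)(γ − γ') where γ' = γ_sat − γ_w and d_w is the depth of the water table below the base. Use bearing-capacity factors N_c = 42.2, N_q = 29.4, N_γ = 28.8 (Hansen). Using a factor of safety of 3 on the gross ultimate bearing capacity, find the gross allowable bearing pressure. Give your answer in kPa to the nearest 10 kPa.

Overburden at base level: q = 17.5 × 0.7 = 12.25 kPa.
The water table is 1.54 m below the base (< B = 1.87 m), so the ½γBN_γ term uses γ̄ = γ' + (d_w/B)(γ − γ') = 8.69 + (1.54/1.87)(17.5 − 8.69) = 15.945 kN/m³.
Surcharge term q·N_q = 12.25 × 29.4 = 360.15 kPa; self-weight term 0.5·γ·B·N_γ = 0.5 × 15.945 × 1.87 × 28.8 = 429.37 kPa.
q_ult = 360.15 + 429.37 = 789.52 kPa.
q_all = 789.52 / 3 = 263.17 kPa.

q_all ≈ 260 kPa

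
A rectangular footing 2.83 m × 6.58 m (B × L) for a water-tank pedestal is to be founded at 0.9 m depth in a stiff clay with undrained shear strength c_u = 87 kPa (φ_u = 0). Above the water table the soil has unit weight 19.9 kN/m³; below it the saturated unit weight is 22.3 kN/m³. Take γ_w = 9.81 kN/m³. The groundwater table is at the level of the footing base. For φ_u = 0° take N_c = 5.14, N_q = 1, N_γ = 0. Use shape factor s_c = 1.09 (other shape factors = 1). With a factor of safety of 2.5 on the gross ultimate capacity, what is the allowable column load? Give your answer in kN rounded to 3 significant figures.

Overburden at base level: q = 19.9 × 0.9 = 17.91 kPa.
Cohesion term c·N_c·s_c = 87 × 5.14 × 1.09 = 487.43 kPa; surcharge term q·N_q = 17.91 × 1 = 17.91 kPa.
q_ult = 487.43 + 17.91 = 505.34 kPa.
Gross allowable pressure q_all = 505.34 / 2.5 = 202.13 kPa.
Footing area = 18.6214 m², so allowable column load = 202.13 × 18.6214 = 3764 kN.

P_all ≈ 3760 kN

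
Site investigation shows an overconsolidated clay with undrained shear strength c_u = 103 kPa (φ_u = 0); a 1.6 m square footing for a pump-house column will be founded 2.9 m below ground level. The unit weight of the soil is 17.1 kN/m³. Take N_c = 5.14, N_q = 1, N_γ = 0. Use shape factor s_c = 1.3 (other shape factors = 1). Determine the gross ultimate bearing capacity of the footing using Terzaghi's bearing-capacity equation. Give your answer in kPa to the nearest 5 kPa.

q_ult ≈ 740 kPa

Overburden at base level: q = 17.1 × 2.9 = 49.59 kPa.
Cohesion term c·N_c·s_c = 103 × 5.14 × 1.3 = 688.25 kPa; surcharge term q·N_q = 49.59 × 1 = 49.59 kPa.
q_ult = 688.25 + 49.59 = 737.84 kPa.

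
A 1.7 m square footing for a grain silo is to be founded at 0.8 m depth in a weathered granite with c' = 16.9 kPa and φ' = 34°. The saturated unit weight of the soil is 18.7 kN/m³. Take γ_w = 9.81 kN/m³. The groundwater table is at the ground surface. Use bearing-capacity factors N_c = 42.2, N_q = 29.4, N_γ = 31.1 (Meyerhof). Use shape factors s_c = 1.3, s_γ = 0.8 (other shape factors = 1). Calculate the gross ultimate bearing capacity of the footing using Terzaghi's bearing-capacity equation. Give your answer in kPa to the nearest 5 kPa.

q_ult ≈ 1325 kPa

γ' = 18.7 − 9.81 = 8.89 kN/m³ (submerged throughout). q = 8.89 × 0.8 = 7.112 kPa; the same γ' applies in the ½γBN_γ term.
c·N_c·s_c = 16.9 × 42.2 × 1.3 = 927.13 kPa
q·N_q = 7.112 × 29.4 = 209.09 kPa
0.5·γ·B·N_γ·s_γ = 0.5 × 8.89 × 1.7 × 31.1 × 0.8 = 188.01 kPa
q_ult = 927.13 + 209.09 + 188.01 = 1324.2 kPa.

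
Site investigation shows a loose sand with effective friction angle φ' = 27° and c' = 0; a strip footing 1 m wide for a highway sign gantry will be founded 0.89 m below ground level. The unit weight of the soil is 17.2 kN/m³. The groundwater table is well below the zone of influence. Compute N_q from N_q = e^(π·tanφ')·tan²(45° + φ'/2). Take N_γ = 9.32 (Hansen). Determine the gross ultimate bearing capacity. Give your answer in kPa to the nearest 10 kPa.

tan27° = 0.5095, so N_q = e^(π×0.5095)·tan²(58.5°) = 4.957 × 2.663 = 13.2.
q = γ·D_f = 17.2 × 0.89 = 15.308 kPa.
q·N_q = 15.308 × 13.199 = 202.05 kPa
0.5·γ·B·N_γ = 0.5 × 17.2 × 1 × 9.32 = 80.152 kPa
q_ult = 202.05 + 80.152 = 282.2 kPa.

q_ult ≈ 280 kPa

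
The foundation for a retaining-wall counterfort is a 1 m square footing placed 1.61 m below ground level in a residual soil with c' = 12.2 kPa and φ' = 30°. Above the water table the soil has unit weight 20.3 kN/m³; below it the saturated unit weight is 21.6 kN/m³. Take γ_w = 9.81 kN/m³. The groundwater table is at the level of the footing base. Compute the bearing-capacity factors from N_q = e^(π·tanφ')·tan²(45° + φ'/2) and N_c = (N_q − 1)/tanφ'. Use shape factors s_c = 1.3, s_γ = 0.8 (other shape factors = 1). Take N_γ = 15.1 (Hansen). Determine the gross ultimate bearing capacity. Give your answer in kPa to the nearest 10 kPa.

q_ult ≈ 1150 kPa

tan30° = 0.5774, so N_q = e^(π×0.5774)·tan²(60°) = 6.134 × 3.0 = 18.4.
N_c = (18.4 − 1)/tan30° = 30.14.
Overburden at base level: q = 20.3 × 1.61 = 32.683 kPa.
Below the base the soil is submerged, so the ½γBN_γ term uses γ' = 21.6 − 9.81 = 11.79 kN/m³.
Cohesion term c·N_c·s_c = 12.2 × 30.14 × 1.3 = 478.01 kPa; surcharge term q·N_q = 32.683 × 18.401 = 601.4 kPa; self-weight term 0.5·γ·B·N_γ·s_γ = 0.5 × 11.79 × 1 × 15.1 × 0.8 = 71.212 kPa.
q_ult = 478.01 + 601.4 + 71.212 = 1150.6 kPa.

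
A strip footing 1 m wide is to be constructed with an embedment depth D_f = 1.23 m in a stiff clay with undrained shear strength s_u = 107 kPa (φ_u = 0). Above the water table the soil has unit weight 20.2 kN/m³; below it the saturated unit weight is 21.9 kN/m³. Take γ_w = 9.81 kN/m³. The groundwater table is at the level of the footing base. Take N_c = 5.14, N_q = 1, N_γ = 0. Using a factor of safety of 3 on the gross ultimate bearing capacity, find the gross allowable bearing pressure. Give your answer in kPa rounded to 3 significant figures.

q = γ·D_f = 20.2 × 1.23 = 24.846 kPa.
c·N_c = 107 × 5.14 = 549.98 kPa
q·N_q = 24.846 × 1 = 24.846 kPa
q_ult = 549.98 + 24.846 = 574.83 kPa.
q_all = 574.83 / 3 = 191.61 kPa.

q_all ≈ 192 kPa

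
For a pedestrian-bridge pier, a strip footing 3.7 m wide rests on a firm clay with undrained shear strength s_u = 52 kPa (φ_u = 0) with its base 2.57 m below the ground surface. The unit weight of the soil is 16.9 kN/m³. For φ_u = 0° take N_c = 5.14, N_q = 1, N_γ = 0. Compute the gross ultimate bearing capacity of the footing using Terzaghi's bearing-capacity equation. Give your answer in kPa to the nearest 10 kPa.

Overburden at base level: q = 16.9 × 2.57 = 43.433 kPa.
Cohesion term c·N_c = 52 × 5.14 = 267.28 kPa; surcharge term q·N_q = 43.433 × 1 = 43.433 kPa.
q_ult = 267.28 + 43.433 = 310.71 kPa.

q_ult ≈ 310 kPa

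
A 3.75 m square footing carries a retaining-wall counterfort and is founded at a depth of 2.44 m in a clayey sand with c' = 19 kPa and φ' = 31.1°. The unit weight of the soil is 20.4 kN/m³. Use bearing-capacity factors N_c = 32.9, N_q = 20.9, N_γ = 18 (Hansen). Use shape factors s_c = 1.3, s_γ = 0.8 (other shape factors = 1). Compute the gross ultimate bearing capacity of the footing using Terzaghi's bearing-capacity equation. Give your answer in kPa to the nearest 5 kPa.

q_ult ≈ 2405 kPa

Effective surcharge at the founding depth q = γ·D_f = 20.4 × 2.44 = 49.776 kPa.
q_ult = c·N_c·s_c + q·N_q + 0.5·γ·B·N_γ·s_γ
     = 19 × 32.9 × 1.3 + 49.776 × 20.9 + 0.5 × 20.4 × 3.75 × 18 × 0.8
     = 812.63 + 1040.3 + 550.8 = 2403.7 kPa.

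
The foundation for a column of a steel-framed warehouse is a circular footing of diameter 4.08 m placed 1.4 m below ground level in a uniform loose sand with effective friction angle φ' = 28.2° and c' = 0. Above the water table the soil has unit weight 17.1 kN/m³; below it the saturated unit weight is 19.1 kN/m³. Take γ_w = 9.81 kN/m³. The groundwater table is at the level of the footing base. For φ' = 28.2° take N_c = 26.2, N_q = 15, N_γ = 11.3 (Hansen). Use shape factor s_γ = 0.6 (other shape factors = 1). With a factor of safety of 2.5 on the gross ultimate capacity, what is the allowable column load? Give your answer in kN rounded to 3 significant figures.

P_all ≈ 2550 kN

q = γ·D_f = 17.1 × 1.4 = 23.94 kPa.
For the ½γBN_γ term take γ' = 19.1 − 9.81 = 9.29 kN/m³ (soil below base is submerged).
q·N_q = 23.94 × 15 = 359.1 kPa
0.5·γ·B·N_γ·s_γ = 0.5 × 9.29 × 4.08 × 11.3 × 0.6 = 128.49 kPa
q_ult = 359.1 + 128.49 = 487.59 kPa.
Gross allowable pressure q_all = 487.59 / 2.5 = 195.04 kPa.
Footing area = 13.0741 m², so allowable column load = 195.04 × 13.0741 = 2549.9 kN.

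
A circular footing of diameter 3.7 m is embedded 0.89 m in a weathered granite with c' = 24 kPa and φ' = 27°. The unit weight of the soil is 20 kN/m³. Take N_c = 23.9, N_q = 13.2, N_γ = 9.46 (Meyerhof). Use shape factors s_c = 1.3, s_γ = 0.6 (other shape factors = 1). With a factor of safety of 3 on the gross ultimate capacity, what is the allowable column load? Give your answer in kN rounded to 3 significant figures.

P_all ≈ 4270 kN

Effective surcharge at the founding depth q = γ·D_f = 20 × 0.89 = 17.8 kPa.
q_ult = c·N_c·s_c + q·N_q + 0.5·γ·B·N_γ·s_γ
     = 24 × 23.9 × 1.3 + 17.8 × 13.2 + 0.5 × 20 × 3.7 × 9.46 × 0.6
     = 745.68 + 234.96 + 210.01 = 1190.7 kPa.
Gross allowable pressure q_all = 1190.7 / 3 = 396.88 kPa.
Footing area = 10.7521 m², so allowable column load = 396.88 × 10.7521 = 4267.3 kN.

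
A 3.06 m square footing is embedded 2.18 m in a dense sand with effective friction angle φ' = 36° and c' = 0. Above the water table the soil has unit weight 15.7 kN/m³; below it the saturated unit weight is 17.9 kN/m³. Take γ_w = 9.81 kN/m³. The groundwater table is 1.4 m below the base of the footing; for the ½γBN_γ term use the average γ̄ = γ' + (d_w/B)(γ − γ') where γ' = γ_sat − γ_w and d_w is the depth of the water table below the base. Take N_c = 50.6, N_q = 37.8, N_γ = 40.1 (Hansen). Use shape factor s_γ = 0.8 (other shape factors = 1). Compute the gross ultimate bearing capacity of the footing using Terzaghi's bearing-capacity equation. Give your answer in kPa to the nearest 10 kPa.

q = γ·D_f = 15.7 × 2.18 = 34.226 kPa.
γ' = 8.09 kN/m³; averaging over the depth B below the base, γ̄ = γ' + (d_w/B)(γ − γ') = 11.572 kN/m³.
q·N_q = 34.226 × 37.8 = 1293.7 kPa
0.5·γ·B·N_γ·s_γ = 0.5 × 11.572 × 3.06 × 40.1 × 0.8 = 567.97 kPa
q_ult = 1293.7 + 567.97 = 1861.7 kPa.

q_ult ≈ 1860 kPa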